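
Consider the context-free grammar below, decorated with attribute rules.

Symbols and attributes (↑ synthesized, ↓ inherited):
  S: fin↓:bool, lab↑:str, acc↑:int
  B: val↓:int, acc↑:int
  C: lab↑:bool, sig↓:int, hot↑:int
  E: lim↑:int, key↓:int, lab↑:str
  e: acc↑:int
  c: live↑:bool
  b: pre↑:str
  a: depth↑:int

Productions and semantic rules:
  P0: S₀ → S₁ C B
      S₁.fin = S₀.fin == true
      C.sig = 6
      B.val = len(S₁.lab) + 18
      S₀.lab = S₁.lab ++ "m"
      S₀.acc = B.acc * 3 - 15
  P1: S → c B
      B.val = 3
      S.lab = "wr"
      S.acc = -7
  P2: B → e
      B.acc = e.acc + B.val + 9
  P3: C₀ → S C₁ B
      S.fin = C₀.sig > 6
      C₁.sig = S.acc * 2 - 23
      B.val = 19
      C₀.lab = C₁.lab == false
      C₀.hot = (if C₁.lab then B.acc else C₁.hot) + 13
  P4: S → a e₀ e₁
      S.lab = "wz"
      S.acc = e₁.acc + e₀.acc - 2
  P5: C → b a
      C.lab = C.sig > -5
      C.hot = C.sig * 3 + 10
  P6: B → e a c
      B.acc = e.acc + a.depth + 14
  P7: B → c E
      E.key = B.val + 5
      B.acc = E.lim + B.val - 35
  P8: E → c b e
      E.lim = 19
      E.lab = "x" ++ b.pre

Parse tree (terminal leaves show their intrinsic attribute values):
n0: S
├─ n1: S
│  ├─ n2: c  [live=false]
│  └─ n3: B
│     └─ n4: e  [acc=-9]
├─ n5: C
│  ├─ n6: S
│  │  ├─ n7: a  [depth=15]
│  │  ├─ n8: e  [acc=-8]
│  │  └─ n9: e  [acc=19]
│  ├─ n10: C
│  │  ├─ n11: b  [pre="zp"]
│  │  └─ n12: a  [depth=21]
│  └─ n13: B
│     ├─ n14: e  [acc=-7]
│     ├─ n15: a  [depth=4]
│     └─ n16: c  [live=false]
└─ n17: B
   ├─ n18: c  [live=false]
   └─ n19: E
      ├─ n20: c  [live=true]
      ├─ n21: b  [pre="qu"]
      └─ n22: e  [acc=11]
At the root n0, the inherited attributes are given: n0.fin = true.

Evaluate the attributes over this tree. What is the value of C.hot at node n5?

1. n0.fin = true  [given at root]
2. n1.fin = true  [S₀.fin == true]
3. n2.live = false  [terminal]
4. n3.val = 3  [3]
5. n4.acc = -9  [terminal]
6. n3.acc = 3  [e.acc + B.val + 9]
7. n1.lab = "wr"  ["wr"]
8. n1.acc = -7  [-7]
9. n5.sig = 6  [6]
10. n6.fin = false  [C₀.sig > 6]
11. n7.depth = 15  [terminal]
12. n8.acc = -8  [terminal]
13. n9.acc = 19  [terminal]
14. n6.lab = "wz"  ["wz"]
15. n6.acc = 9  [e₁.acc + e₀.acc - 2]
16. n10.sig = -5  [S.acc * 2 - 23]
17. n11.pre = "zp"  [terminal]
18. n12.depth = 21  [terminal]
19. n10.lab = false  [C.sig > -5]
20. n10.hot = -5  [C.sig * 3 + 10]
21. n13.val = 19  [19]
22. n14.acc = -7  [terminal]
23. n15.depth = 4  [terminal]
24. n16.live = false  [terminal]
25. n13.acc = 11  [e.acc + a.depth + 14]
26. n5.lab = true  [C₁.lab == false]
27. n5.hot = 8  [(if C₁.lab then B.acc else C₁.hot) + 13]
28. n17.val = 20  [len(S₁.lab) + 18]
29. n18.live = false  [terminal]
30. n19.key = 25  [B.val + 5]
31. n20.live = true  [terminal]
32. n21.pre = "qu"  [terminal]
33. n22.acc = 11  [terminal]
34. n19.lim = 19  [19]
35. n19.lab = "xqu"  ["x" ++ b.pre]
36. n17.acc = 4  [E.lim + B.val - 35]
37. n0.lab = "wrm"  [S₁.lab ++ "m"]
38. n0.acc = -3  [B.acc * 3 - 15]

8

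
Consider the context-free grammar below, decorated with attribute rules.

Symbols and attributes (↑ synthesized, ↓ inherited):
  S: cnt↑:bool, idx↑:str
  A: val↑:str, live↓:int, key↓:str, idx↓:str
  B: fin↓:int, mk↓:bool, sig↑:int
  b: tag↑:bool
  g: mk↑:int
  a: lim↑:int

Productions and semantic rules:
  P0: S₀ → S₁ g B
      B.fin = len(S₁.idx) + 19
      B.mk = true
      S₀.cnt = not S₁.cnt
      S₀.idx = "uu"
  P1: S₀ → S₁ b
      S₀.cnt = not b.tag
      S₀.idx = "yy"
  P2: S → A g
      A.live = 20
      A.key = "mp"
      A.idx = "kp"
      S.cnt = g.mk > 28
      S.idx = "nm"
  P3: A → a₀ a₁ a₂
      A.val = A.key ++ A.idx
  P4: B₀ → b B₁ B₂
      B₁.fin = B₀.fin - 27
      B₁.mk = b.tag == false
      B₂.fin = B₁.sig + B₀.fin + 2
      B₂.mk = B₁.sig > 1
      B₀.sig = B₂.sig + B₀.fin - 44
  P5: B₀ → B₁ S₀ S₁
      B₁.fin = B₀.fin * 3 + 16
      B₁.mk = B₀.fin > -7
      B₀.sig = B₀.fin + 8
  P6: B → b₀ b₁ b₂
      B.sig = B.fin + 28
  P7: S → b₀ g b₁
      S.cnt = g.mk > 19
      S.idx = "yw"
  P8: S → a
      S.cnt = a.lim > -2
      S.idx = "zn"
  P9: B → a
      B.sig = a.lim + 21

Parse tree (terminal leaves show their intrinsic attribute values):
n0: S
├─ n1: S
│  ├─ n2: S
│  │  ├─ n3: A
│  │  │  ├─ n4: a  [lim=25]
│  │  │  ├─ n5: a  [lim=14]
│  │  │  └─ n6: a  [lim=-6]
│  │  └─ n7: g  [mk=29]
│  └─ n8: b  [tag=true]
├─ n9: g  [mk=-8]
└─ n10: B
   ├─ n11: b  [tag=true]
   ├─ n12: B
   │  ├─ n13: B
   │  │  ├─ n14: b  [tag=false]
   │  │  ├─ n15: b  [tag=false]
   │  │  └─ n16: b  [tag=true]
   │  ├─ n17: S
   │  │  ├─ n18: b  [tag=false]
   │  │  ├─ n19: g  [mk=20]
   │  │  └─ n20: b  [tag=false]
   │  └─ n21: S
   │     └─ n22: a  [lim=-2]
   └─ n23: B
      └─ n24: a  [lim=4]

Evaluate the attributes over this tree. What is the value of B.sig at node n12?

2

1. n3.live = 20  [20]
2. n3.key = "mp"  ["mp"]
3. n3.idx = "kp"  ["kp"]
4. n4.lim = 25  [terminal]
5. n5.lim = 14  [terminal]
6. n6.lim = -6  [terminal]
7. n3.val = "mpkp"  [A.key ++ A.idx]
8. n7.mk = 29  [terminal]
9. n2.cnt = true  [g.mk > 28]
10. n2.idx = "nm"  ["nm"]
11. n8.tag = true  [terminal]
12. n1.cnt = false  [not b.tag]
13. n1.idx = "yy"  ["yy"]
14. n9.mk = -8  [terminal]
15. n10.fin = 21  [len(S₁.idx) + 19]
16. n10.mk = true  [true]
17. n11.tag = true  [terminal]
18. n12.fin = -6  [B₀.fin - 27]
19. n12.mk = false  [b.tag == false]
20. n13.fin = -2  [B₀.fin * 3 + 16]
21. n13.mk = true  [B₀.fin > -7]
22. n14.tag = false  [terminal]
23. n15.tag = false  [terminal]
24. n16.tag = true  [terminal]
25. n13.sig = 26  [B.fin + 28]
26. n18.tag = false  [terminal]
27. n19.mk = 20  [terminal]
28. n20.tag = false  [terminal]
29. n17.cnt = true  [g.mk > 19]
30. n17.idx = "yw"  ["yw"]
31. n22.lim = -2  [terminal]
32. n21.cnt = false  [a.lim > -2]
33. n21.idx = "zn"  ["zn"]
34. n12.sig = 2  [B₀.fin + 8]
35. n23.fin = 25  [B₁.sig + B₀.fin + 2]
36. n23.mk = true  [B₁.sig > 1]
37. n24.lim = 4  [terminal]
38. n23.sig = 25  [a.lim + 21]
39. n10.sig = 2  [B₂.sig + B₀.fin - 44]
40. n0.cnt = true  [not S₁.cnt]
41. n0.idx = "uu"  ["uu"]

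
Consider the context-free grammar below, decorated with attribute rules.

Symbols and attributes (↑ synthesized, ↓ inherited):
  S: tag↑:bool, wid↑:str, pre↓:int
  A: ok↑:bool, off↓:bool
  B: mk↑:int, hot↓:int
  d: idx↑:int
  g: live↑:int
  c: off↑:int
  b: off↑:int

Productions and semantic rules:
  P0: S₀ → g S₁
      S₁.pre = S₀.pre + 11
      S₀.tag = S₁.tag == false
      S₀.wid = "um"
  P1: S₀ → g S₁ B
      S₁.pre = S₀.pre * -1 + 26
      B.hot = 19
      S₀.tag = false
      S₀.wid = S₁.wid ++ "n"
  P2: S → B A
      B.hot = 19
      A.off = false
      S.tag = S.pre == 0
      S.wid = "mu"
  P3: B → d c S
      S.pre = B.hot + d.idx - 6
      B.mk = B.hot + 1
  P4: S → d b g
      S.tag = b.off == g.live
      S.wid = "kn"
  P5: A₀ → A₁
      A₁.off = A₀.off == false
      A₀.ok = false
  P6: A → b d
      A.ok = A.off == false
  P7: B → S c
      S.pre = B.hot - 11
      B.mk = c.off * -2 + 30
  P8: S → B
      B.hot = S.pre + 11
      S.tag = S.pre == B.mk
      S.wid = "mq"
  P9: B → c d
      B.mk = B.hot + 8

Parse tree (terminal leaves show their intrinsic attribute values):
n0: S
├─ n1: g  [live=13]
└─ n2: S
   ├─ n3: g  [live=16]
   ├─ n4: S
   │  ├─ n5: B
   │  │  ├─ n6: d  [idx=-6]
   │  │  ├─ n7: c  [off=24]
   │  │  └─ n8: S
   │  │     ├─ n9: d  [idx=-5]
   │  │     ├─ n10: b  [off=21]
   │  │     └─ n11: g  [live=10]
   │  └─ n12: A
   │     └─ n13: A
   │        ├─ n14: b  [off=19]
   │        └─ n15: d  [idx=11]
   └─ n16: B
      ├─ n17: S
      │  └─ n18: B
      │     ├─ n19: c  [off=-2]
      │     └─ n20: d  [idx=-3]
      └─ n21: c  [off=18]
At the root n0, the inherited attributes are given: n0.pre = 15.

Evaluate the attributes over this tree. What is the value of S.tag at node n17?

false

1. n0.pre = 15  [given at root]
2. n1.live = 13  [terminal]
3. n2.pre = 26  [S₀.pre + 11]
4. n3.live = 16  [terminal]
5. n4.pre = 0  [S₀.pre * -1 + 26]
6. n5.hot = 19  [19]
7. n6.idx = -6  [terminal]
8. n7.off = 24  [terminal]
9. n8.pre = 7  [B.hot + d.idx - 6]
10. n9.idx = -5  [terminal]
11. n10.off = 21  [terminal]
12. n11.live = 10  [terminal]
13. n8.tag = false  [b.off == g.live]
14. n8.wid = "kn"  ["kn"]
15. n5.mk = 20  [B.hot + 1]
16. n12.off = false  [false]
17. n13.off = true  [A₀.off == false]
18. n14.off = 19  [terminal]
19. n15.idx = 11  [terminal]
20. n13.ok = false  [A.off == false]
21. n12.ok = false  [false]
22. n4.tag = true  [S.pre == 0]
23. n4.wid = "mu"  ["mu"]
24. n16.hot = 19  [19]
25. n17.pre = 8  [B.hot - 11]
26. n18.hot = 19  [S.pre + 11]
27. n19.off = -2  [terminal]
28. n20.idx = -3  [terminal]
29. n18.mk = 27  [B.hot + 8]
30. n17.tag = false  [S.pre == B.mk]
31. n17.wid = "mq"  ["mq"]
32. n21.off = 18  [terminal]
33. n16.mk = -6  [c.off * -2 + 30]
34. n2.tag = false  [false]
35. n2.wid = "mun"  [S₁.wid ++ "n"]
36. n0.tag = true  [S₁.tag == false]
37. n0.wid = "um"  ["um"]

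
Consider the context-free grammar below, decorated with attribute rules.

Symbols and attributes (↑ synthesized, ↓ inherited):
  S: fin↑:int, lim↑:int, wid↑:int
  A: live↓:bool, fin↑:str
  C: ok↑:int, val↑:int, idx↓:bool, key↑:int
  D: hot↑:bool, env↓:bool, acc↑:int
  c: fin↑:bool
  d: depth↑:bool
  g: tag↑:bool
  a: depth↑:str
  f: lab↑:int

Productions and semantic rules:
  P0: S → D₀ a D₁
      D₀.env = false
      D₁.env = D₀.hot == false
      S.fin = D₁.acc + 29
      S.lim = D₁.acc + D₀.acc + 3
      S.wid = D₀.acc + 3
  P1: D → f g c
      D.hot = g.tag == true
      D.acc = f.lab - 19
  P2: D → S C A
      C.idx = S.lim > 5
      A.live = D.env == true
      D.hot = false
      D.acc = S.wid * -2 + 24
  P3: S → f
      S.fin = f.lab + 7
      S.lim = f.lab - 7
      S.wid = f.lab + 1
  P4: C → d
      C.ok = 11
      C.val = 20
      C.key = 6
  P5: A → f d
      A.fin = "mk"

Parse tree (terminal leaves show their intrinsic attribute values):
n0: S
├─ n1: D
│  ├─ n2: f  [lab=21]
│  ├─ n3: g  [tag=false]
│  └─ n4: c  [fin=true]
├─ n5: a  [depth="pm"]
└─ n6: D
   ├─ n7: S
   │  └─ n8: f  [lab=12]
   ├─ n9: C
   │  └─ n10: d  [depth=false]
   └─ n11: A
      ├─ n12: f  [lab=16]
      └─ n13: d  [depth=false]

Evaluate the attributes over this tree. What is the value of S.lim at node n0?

3

1. n1.env = false  [false]
2. n2.lab = 21  [terminal]
3. n3.tag = false  [terminal]
4. n4.fin = true  [terminal]
5. n1.hot = false  [g.tag == true]
6. n1.acc = 2  [f.lab - 19]
7. n5.depth = "pm"  [terminal]
8. n6.env = true  [D₀.hot == false]
9. n8.lab = 12  [terminal]
10. n7.fin = 19  [f.lab + 7]
11. n7.lim = 5  [f.lab - 7]
12. n7.wid = 13  [f.lab + 1]
13. n9.idx = false  [S.lim > 5]
14. n10.depth = false  [terminal]
15. n9.ok = 11  [11]
16. n9.val = 20  [20]
17. n9.key = 6  [6]
18. n11.live = true  [D.env == true]
19. n12.lab = 16  [terminal]
20. n13.depth = false  [terminal]
21. n11.fin = "mk"  ["mk"]
22. n6.hot = false  [false]
23. n6.acc = -2  [S.wid * -2 + 24]
24. n0.fin = 27  [D₁.acc + 29]
25. n0.lim = 3  [D₁.acc + D₀.acc + 3]
26. n0.wid = 5  [D₀.acc + 3]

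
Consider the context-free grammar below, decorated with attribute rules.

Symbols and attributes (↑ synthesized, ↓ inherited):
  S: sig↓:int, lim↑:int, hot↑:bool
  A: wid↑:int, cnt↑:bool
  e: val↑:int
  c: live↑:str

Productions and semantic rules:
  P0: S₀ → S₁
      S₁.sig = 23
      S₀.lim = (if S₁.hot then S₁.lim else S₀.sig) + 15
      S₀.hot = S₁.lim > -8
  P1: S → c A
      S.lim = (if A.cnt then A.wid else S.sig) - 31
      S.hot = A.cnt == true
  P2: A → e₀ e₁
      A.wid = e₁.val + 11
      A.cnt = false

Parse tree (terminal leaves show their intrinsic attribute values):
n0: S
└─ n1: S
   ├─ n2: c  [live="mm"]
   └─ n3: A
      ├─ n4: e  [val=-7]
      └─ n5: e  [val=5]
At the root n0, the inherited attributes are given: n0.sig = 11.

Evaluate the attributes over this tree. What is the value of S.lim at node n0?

26

1. n0.sig = 11  [given at root]
2. n1.sig = 23  [23]
3. n2.live = "mm"  [terminal]
4. n4.val = -7  [terminal]
5. n5.val = 5  [terminal]
6. n3.wid = 16  [e₁.val + 11]
7. n3.cnt = false  [false]
8. n1.lim = -8  [(if A.cnt then A.wid else S.sig) - 31]
9. n1.hot = false  [A.cnt == true]
10. n0.lim = 26  [(if S₁.hot then S₁.lim else S₀.sig) + 15]
11. n0.hot = false  [S₁.lim > -8]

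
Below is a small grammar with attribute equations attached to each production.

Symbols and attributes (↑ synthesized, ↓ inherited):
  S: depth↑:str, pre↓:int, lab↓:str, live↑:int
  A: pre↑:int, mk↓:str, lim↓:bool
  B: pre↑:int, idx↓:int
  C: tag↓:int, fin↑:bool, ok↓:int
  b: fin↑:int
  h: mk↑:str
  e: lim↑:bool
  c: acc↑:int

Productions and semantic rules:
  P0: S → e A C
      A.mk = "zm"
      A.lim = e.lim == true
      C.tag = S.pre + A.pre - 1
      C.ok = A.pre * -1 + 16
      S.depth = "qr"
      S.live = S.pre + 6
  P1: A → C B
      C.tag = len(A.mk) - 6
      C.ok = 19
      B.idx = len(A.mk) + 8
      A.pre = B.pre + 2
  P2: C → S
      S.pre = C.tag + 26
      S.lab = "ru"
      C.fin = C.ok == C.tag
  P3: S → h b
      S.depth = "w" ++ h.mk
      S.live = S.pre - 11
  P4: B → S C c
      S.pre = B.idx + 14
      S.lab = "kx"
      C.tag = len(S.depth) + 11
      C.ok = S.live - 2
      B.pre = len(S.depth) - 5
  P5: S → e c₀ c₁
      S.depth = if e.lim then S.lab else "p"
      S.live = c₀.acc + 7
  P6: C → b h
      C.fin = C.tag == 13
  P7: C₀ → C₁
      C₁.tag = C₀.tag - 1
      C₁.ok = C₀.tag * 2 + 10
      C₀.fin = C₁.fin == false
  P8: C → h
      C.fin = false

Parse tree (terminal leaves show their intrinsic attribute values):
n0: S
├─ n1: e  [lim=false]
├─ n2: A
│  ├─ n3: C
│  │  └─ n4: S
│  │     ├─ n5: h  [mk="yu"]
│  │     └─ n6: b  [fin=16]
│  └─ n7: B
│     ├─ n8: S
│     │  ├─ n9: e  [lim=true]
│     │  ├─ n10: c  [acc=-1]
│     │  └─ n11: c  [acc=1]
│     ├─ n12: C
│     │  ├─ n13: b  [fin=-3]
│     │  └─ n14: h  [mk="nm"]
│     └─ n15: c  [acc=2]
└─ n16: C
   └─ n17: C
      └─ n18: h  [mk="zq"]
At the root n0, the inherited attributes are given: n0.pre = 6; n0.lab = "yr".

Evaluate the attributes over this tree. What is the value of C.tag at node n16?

1. n0.pre = 6  [given at root]
2. n0.lab = "yr"  [given at root]
3. n1.lim = false  [terminal]
4. n2.mk = "zm"  ["zm"]
5. n2.lim = false  [e.lim == true]
6. n3.tag = -4  [len(A.mk) - 6]
7. n3.ok = 19  [19]
8. n4.pre = 22  [C.tag + 26]
9. n4.lab = "ru"  ["ru"]
10. n5.mk = "yu"  [terminal]
11. n6.fin = 16  [terminal]
12. n4.depth = "wyu"  ["w" ++ h.mk]
13. n4.live = 11  [S.pre - 11]
14. n3.fin = false  [C.ok == C.tag]
15. n7.idx = 10  [len(A.mk) + 8]
16. n8.pre = 24  [B.idx + 14]
17. n8.lab = "kx"  ["kx"]
18. n9.lim = true  [terminal]
19. n10.acc = -1  [terminal]
20. n11.acc = 1  [terminal]
21. n8.depth = "kx"  [if e.lim then S.lab else "p"]
22. n8.live = 6  [c₀.acc + 7]
23. n12.tag = 13  [len(S.depth) + 11]
24. n12.ok = 4  [S.live - 2]
25. n13.fin = -3  [terminal]
26. n14.mk = "nm"  [terminal]
27. n12.fin = true  [C.tag == 13]
28. n15.acc = 2  [terminal]
29. n7.pre = -3  [len(S.depth) - 5]
30. n2.pre = -1  [B.pre + 2]
31. n16.tag = 4  [S.pre + A.pre - 1]
32. n16.ok = 17  [A.pre * -1 + 16]
33. n17.tag = 3  [C₀.tag - 1]
34. n17.ok = 18  [C₀.tag * 2 + 10]
35. n18.mk = "zq"  [terminal]
36. n17.fin = false  [false]
37. n16.fin = true  [C₁.fin == false]
38. n0.depth = "qr"  ["qr"]
39. n0.live = 12  [S.pre + 6]

4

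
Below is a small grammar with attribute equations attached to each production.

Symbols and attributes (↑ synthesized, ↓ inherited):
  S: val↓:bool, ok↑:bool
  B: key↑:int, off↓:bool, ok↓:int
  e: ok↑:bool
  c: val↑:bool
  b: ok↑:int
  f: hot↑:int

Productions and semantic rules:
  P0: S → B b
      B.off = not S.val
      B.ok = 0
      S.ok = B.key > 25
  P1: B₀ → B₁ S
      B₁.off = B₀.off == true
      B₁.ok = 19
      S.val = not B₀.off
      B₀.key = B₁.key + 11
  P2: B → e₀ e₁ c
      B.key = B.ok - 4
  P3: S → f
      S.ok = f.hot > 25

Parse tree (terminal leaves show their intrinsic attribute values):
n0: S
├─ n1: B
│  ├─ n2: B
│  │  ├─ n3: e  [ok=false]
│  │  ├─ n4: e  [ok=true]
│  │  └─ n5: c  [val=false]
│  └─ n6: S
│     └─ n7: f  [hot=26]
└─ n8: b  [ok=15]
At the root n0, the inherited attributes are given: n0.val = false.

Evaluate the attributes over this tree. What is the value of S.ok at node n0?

true

1. n0.val = false  [given at root]
2. n1.off = true  [not S.val]
3. n1.ok = 0  [0]
4. n2.off = true  [B₀.off == true]
5. n2.ok = 19  [19]
6. n3.ok = false  [terminal]
7. n4.ok = true  [terminal]
8. n5.val = false  [terminal]
9. n2.key = 15  [B.ok - 4]
10. n6.val = false  [not B₀.off]
11. n7.hot = 26  [terminal]
12. n6.ok = true  [f.hot > 25]
13. n1.key = 26  [B₁.key + 11]
14. n8.ok = 15  [terminal]
15. n0.ok = true  [B.key > 25]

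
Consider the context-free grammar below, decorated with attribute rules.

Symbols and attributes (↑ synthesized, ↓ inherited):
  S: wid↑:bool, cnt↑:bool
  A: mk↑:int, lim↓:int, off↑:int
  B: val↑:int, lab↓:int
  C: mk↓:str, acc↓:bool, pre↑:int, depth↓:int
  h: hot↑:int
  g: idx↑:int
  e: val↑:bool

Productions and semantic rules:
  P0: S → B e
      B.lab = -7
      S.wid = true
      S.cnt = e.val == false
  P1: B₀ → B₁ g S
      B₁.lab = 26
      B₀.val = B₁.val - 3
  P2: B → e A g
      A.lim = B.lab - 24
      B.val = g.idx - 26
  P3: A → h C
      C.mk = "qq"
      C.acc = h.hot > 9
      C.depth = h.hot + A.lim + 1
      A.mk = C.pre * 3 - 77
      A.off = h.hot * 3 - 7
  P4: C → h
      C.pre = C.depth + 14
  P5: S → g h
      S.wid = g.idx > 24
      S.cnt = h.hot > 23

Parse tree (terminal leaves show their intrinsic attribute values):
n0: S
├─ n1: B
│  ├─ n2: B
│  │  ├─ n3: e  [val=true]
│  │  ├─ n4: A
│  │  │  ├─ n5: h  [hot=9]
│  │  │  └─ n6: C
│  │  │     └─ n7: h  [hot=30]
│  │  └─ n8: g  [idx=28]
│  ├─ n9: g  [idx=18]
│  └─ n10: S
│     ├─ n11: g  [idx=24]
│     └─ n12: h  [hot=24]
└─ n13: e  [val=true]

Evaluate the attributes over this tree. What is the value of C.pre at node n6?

1. n1.lab = -7  [-7]
2. n2.lab = 26  [26]
3. n3.val = true  [terminal]
4. n4.lim = 2  [B.lab - 24]
5. n5.hot = 9  [terminal]
6. n6.mk = "qq"  ["qq"]
7. n6.acc = false  [h.hot > 9]
8. n6.depth = 12  [h.hot + A.lim + 1]
9. n7.hot = 30  [terminal]
10. n6.pre = 26  [C.depth + 14]
11. n4.mk = 1  [C.pre * 3 - 77]
12. n4.off = 20  [h.hot * 3 - 7]
13. n8.idx = 28  [terminal]
14. n2.val = 2  [g.idx - 26]
15. n9.idx = 18  [terminal]
16. n11.idx = 24  [terminal]
17. n12.hot = 24  [terminal]
18. n10.wid = false  [g.idx > 24]
19. n10.cnt = true  [h.hot > 23]
20. n1.val = -1  [B₁.val - 3]
21. n13.val = true  [terminal]
22. n0.wid = true  [true]
23. n0.cnt = false  [e.val == false]

26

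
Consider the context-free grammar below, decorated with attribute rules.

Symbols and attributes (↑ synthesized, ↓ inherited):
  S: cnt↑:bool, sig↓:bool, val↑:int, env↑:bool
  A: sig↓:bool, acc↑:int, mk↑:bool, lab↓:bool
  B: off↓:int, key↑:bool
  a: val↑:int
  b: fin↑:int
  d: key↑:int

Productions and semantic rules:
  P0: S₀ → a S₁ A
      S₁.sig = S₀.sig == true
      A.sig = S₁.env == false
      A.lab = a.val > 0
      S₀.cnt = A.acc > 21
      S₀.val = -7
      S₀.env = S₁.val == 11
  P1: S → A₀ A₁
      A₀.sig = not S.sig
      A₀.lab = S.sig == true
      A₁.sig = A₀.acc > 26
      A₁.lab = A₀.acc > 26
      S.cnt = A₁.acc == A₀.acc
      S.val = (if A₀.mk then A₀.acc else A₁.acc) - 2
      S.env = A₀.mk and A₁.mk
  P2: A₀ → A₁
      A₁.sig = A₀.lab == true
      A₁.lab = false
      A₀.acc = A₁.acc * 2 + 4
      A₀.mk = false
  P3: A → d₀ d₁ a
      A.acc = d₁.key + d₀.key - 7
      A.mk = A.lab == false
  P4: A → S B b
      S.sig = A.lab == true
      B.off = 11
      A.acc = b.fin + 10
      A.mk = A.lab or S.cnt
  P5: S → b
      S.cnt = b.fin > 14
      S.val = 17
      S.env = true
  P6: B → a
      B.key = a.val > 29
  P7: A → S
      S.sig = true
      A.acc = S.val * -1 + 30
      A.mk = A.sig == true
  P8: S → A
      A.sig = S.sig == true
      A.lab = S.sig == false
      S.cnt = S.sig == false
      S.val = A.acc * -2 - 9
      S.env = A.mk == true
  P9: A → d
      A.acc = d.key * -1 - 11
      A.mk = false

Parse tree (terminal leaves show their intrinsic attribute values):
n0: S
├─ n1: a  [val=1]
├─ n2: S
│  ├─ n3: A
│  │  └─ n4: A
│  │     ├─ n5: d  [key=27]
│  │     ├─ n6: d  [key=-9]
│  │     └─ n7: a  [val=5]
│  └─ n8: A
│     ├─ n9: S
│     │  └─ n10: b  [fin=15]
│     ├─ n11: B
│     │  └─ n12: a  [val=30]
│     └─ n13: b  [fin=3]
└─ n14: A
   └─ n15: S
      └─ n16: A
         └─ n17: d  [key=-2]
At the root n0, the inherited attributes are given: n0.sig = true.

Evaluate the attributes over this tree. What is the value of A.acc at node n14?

21

1. n0.sig = true  [given at root]
2. n1.val = 1  [terminal]
3. n2.sig = true  [S₀.sig == true]
4. n3.sig = false  [not S.sig]
5. n3.lab = true  [S.sig == true]
6. n4.sig = true  [A₀.lab == true]
7. n4.lab = false  [false]
8. n5.key = 27  [terminal]
9. n6.key = -9  [terminal]
10. n7.val = 5  [terminal]
11. n4.acc = 11  [d₁.key + d₀.key - 7]
12. n4.mk = true  [A.lab == false]
13. n3.acc = 26  [A₁.acc * 2 + 4]
14. n3.mk = false  [false]
15. n8.sig = false  [A₀.acc > 26]
16. n8.lab = false  [A₀.acc > 26]
17. n9.sig = false  [A.lab == true]
18. n10.fin = 15  [terminal]
19. n9.cnt = true  [b.fin > 14]
20. n9.val = 17  [17]
21. n9.env = true  [true]
22. n11.off = 11  [11]
23. n12.val = 30  [terminal]
24. n11.key = true  [a.val > 29]
25. n13.fin = 3  [terminal]
26. n8.acc = 13  [b.fin + 10]
27. n8.mk = true  [A.lab or S.cnt]
28. n2.cnt = false  [A₁.acc == A₀.acc]
29. n2.val = 11  [(if A₀.mk then A₀.acc else A₁.acc) - 2]
30. n2.env = false  [A₀.mk and A₁.mk]
31. n14.sig = true  [S₁.env == false]
32. n14.lab = true  [a.val > 0]
33. n15.sig = true  [true]
34. n16.sig = true  [S.sig == true]
35. n16.lab = false  [S.sig == false]
36. n17.key = -2  [terminal]
37. n16.acc = -9  [d.key * -1 - 11]
38. n16.mk = false  [false]
39. n15.cnt = false  [S.sig == false]
40. n15.val = 9  [A.acc * -2 - 9]
41. n15.env = false  [A.mk == true]
42. n14.acc = 21  [S.val * -1 + 30]
43. n14.mk = true  [A.sig == true]
44. n0.cnt = false  [A.acc > 21]
45. n0.val = -7  [-7]
46. n0.env = true  [S₁.val == 11]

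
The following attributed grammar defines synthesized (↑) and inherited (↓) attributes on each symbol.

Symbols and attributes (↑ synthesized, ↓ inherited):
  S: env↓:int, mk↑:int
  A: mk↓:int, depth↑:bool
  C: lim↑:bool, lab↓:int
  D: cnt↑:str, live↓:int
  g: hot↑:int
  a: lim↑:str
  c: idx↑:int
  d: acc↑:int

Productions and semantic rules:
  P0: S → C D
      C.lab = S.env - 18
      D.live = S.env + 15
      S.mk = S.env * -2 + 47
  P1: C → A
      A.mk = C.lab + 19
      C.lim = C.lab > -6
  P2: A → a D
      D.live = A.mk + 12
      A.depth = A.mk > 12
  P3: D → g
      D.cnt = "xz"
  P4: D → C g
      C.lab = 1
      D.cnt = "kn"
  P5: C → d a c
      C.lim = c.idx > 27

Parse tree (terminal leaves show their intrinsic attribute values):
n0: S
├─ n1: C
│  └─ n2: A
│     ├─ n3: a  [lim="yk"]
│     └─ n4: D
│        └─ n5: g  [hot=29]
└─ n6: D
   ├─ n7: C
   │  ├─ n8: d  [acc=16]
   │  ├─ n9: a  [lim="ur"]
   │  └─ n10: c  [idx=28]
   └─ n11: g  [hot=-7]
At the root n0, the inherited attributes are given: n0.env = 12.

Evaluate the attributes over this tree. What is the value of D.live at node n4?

1. n0.env = 12  [given at root]
2. n1.lab = -6  [S.env - 18]
3. n2.mk = 13  [C.lab + 19]
4. n3.lim = "yk"  [terminal]
5. n4.live = 25  [A.mk + 12]
6. n5.hot = 29  [terminal]
7. n4.cnt = "xz"  ["xz"]
8. n2.depth = true  [A.mk > 12]
9. n1.lim = false  [C.lab > -6]
10. n6.live = 27  [S.env + 15]
11. n7.lab = 1  [1]
12. n8.acc = 16  [terminal]
13. n9.lim = "ur"  [terminal]
14. n10.idx = 28  [terminal]
15. n7.lim = true  [c.idx > 27]
16. n11.hot = -7  [terminal]
17. n6.cnt = "kn"  ["kn"]
18. n0.mk = 23  [S.env * -2 + 47]

25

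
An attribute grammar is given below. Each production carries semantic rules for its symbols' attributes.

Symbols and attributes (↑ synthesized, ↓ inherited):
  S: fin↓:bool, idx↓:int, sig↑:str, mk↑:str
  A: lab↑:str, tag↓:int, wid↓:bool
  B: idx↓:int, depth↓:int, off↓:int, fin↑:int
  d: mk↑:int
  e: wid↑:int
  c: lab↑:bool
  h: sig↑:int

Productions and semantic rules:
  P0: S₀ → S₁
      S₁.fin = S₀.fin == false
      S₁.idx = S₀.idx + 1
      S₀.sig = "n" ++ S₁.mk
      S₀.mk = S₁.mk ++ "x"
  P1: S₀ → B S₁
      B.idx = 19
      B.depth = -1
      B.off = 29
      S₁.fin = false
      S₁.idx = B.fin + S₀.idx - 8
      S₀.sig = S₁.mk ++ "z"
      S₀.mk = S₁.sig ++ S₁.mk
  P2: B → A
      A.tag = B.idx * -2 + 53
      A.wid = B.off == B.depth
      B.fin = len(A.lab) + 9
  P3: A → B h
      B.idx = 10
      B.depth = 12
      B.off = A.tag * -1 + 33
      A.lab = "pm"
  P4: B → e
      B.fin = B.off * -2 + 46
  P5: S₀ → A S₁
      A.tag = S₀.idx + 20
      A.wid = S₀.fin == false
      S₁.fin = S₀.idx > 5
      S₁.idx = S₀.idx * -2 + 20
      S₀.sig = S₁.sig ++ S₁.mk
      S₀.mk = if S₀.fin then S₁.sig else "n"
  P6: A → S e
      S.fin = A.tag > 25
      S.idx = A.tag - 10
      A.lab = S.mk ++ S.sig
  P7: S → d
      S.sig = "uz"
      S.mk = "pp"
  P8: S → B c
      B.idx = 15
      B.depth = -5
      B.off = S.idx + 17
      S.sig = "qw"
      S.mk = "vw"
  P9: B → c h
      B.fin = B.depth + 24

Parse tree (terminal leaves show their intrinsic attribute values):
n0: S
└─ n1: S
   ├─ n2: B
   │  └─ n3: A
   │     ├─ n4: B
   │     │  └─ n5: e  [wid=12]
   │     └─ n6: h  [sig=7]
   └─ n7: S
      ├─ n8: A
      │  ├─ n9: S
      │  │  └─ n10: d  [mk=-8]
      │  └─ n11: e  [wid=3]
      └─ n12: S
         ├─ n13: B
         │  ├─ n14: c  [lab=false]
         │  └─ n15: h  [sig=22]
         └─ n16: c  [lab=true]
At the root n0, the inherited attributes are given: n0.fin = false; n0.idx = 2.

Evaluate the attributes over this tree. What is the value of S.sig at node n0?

1. n0.fin = false  [given at root]
2. n0.idx = 2  [given at root]
3. n1.fin = true  [S₀.fin == false]
4. n1.idx = 3  [S₀.idx + 1]
5. n2.idx = 19  [19]
6. n2.depth = -1  [-1]
7. n2.off = 29  [29]
8. n3.tag = 15  [B.idx * -2 + 53]
9. n3.wid = false  [B.off == B.depth]
10. n4.idx = 10  [10]
11. n4.depth = 12  [12]
12. n4.off = 18  [A.tag * -1 + 33]
13. n5.wid = 12  [terminal]
14. n4.fin = 10  [B.off * -2 + 46]
15. n6.sig = 7  [terminal]
16. n3.lab = "pm"  ["pm"]
17. n2.fin = 11  [len(A.lab) + 9]
18. n7.fin = false  [false]
19. n7.idx = 6  [B.fin + S₀.idx - 8]
20. n8.tag = 26  [S₀.idx + 20]
21. n8.wid = true  [S₀.fin == false]
22. n9.fin = true  [A.tag > 25]
23. n9.idx = 16  [A.tag - 10]
24. n10.mk = -8  [terminal]
25. n9.sig = "uz"  ["uz"]
26. n9.mk = "pp"  ["pp"]
27. n11.wid = 3  [terminal]
28. n8.lab = "ppuz"  [S.mk ++ S.sig]
29. n12.fin = true  [S₀.idx > 5]
30. n12.idx = 8  [S₀.idx * -2 + 20]
31. n13.idx = 15  [15]
32. n13.depth = -5  [-5]
33. n13.off = 25  [S.idx + 17]
34. n14.lab = false  [terminal]
35. n15.sig = 22  [terminal]
36. n13.fin = 19  [B.depth + 24]
37. n16.lab = true  [terminal]
38. n12.sig = "qw"  ["qw"]
39. n12.mk = "vw"  ["vw"]
40. n7.sig = "qwvw"  [S₁.sig ++ S₁.mk]
41. n7.mk = "n"  [if S₀.fin then S₁.sig else "n"]
42. n1.sig = "nz"  [S₁.mk ++ "z"]
43. n1.mk = "qwvwn"  [S₁.sig ++ S₁.mk]
44. n0.sig = "nqwvwn"  ["n" ++ S₁.mk]
45. n0.mk = "qwvwnx"  [S₁.mk ++ "x"]

"nqwvwn"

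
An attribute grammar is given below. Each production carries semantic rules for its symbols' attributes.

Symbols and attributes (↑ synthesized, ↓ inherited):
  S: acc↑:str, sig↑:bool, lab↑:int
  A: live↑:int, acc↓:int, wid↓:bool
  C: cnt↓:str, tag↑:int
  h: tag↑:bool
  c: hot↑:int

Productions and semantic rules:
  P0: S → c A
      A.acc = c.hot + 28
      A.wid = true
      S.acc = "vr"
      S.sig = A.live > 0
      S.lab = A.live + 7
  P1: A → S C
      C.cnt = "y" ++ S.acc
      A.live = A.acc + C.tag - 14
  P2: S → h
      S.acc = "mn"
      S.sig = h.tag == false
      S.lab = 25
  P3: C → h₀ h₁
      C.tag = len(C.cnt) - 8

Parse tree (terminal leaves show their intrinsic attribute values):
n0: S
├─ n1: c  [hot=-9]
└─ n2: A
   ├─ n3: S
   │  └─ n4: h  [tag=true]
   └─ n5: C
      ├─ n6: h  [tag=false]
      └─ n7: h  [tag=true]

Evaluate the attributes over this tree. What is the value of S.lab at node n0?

1. n1.hot = -9  [terminal]
2. n2.acc = 19  [c.hot + 28]
3. n2.wid = true  [true]
4. n4.tag = true  [terminal]
5. n3.acc = "mn"  ["mn"]
6. n3.sig = false  [h.tag == false]
7. n3.lab = 25  [25]
8. n5.cnt = "ymn"  ["y" ++ S.acc]
9. n6.tag = false  [terminal]
10. n7.tag = true  [terminal]
11. n5.tag = -5  [len(C.cnt) - 8]
12. n2.live = 0  [A.acc + C.tag - 14]
13. n0.acc = "vr"  ["vr"]
14. n0.sig = false  [A.live > 0]
15. n0.lab = 7  [A.live + 7]

7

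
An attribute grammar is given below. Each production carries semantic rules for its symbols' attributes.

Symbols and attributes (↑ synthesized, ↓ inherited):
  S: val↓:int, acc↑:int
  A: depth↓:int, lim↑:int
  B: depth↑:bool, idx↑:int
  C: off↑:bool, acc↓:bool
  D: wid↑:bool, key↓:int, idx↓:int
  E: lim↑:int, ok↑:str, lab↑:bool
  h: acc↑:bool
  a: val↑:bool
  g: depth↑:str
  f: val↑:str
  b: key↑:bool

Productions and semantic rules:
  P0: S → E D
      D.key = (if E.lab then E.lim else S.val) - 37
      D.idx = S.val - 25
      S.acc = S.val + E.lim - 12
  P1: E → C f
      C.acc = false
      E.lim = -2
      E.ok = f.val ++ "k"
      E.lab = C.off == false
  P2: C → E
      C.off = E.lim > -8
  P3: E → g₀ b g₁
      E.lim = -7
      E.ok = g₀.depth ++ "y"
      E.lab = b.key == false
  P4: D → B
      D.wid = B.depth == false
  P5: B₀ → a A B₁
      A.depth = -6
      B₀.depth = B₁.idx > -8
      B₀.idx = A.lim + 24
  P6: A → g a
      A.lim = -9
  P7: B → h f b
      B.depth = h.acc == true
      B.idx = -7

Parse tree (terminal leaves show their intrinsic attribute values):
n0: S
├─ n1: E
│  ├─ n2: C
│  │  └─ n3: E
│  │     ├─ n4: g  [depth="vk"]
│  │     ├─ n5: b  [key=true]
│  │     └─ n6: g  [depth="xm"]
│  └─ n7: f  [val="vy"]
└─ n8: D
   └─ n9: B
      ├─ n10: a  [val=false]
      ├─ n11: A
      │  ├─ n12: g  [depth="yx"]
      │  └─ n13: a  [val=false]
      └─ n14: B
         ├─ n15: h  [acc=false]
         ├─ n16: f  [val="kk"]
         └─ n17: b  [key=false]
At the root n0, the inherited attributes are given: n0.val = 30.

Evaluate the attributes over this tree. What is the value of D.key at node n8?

1. n0.val = 30  [given at root]
2. n2.acc = false  [false]
3. n4.depth = "vk"  [terminal]
4. n5.key = true  [terminal]
5. n6.depth = "xm"  [terminal]
6. n3.lim = -7  [-7]
7. n3.ok = "vky"  [g₀.depth ++ "y"]
8. n3.lab = false  [b.key == false]
9. n2.off = true  [E.lim > -8]
10. n7.val = "vy"  [terminal]
11. n1.lim = -2  [-2]
12. n1.ok = "vyk"  [f.val ++ "k"]
13. n1.lab = false  [C.off == false]
14. n8.key = -7  [(if E.lab then E.lim else S.val) - 37]
15. n8.idx = 5  [S.val - 25]
16. n10.val = false  [terminal]
17. n11.depth = -6  [-6]
18. n12.depth = "yx"  [terminal]
19. n13.val = false  [terminal]
20. n11.lim = -9  [-9]
21. n15.acc = false  [terminal]
22. n16.val = "kk"  [terminal]
23. n17.key = false  [terminal]
24. n14.depth = false  [h.acc == true]
25. n14.idx = -7  [-7]
26. n9.depth = true  [B₁.idx > -8]
27. n9.idx = 15  [A.lim + 24]
28. n8.wid = false  [B.depth == false]
29. n0.acc = 16  [S.val + E.lim - 12]

-7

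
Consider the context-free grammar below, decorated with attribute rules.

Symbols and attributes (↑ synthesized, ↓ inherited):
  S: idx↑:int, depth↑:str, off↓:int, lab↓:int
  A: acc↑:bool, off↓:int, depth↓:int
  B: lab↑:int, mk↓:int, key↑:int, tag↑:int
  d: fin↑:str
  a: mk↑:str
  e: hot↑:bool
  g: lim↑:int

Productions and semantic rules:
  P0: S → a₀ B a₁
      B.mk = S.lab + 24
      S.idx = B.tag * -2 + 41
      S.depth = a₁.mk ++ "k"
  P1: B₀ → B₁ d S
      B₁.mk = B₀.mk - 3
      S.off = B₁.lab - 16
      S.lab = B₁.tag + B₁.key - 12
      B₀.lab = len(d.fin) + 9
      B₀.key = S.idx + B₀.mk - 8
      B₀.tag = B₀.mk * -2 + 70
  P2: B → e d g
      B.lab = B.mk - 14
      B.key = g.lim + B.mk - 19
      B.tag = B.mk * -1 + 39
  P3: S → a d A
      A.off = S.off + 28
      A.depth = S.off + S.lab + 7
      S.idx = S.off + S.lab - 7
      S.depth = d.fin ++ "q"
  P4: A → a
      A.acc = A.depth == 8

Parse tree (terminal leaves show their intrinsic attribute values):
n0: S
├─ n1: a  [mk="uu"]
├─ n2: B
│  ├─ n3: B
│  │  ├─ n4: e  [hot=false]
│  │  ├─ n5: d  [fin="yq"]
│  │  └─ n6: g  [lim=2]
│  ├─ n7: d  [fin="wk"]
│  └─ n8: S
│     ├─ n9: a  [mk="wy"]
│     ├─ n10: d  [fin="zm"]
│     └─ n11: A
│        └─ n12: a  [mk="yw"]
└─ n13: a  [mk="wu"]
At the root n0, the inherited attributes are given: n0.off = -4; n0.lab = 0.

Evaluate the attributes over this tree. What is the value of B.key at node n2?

10

1. n0.off = -4  [given at root]
2. n0.lab = 0  [given at root]
3. n1.mk = "uu"  [terminal]
4. n2.mk = 24  [S.lab + 24]
5. n3.mk = 21  [B₀.mk - 3]
6. n4.hot = false  [terminal]
7. n5.fin = "yq"  [terminal]
8. n6.lim = 2  [terminal]
9. n3.lab = 7  [B.mk - 14]
10. n3.key = 4  [g.lim + B.mk - 19]
11. n3.tag = 18  [B.mk * -1 + 39]
12. n7.fin = "wk"  [terminal]
13. n8.off = -9  [B₁.lab - 16]
14. n8.lab = 10  [B₁.tag + B₁.key - 12]
15. n9.mk = "wy"  [terminal]
16. n10.fin = "zm"  [terminal]
17. n11.off = 19  [S.off + 28]
18. n11.depth = 8  [S.off + S.lab + 7]
19. n12.mk = "yw"  [terminal]
20. n11.acc = true  [A.depth == 8]
21. n8.idx = -6  [S.off + S.lab - 7]
22. n8.depth = "zmq"  [d.fin ++ "q"]
23. n2.lab = 11  [len(d.fin) + 9]
24. n2.key = 10  [S.idx + B₀.mk - 8]
25. n2.tag = 22  [B₀.mk * -2 + 70]
26. n13.mk = "wu"  [terminal]
27. n0.idx = -3  [B.tag * -2 + 41]
28. n0.depth = "wuk"  [a₁.mk ++ "k"]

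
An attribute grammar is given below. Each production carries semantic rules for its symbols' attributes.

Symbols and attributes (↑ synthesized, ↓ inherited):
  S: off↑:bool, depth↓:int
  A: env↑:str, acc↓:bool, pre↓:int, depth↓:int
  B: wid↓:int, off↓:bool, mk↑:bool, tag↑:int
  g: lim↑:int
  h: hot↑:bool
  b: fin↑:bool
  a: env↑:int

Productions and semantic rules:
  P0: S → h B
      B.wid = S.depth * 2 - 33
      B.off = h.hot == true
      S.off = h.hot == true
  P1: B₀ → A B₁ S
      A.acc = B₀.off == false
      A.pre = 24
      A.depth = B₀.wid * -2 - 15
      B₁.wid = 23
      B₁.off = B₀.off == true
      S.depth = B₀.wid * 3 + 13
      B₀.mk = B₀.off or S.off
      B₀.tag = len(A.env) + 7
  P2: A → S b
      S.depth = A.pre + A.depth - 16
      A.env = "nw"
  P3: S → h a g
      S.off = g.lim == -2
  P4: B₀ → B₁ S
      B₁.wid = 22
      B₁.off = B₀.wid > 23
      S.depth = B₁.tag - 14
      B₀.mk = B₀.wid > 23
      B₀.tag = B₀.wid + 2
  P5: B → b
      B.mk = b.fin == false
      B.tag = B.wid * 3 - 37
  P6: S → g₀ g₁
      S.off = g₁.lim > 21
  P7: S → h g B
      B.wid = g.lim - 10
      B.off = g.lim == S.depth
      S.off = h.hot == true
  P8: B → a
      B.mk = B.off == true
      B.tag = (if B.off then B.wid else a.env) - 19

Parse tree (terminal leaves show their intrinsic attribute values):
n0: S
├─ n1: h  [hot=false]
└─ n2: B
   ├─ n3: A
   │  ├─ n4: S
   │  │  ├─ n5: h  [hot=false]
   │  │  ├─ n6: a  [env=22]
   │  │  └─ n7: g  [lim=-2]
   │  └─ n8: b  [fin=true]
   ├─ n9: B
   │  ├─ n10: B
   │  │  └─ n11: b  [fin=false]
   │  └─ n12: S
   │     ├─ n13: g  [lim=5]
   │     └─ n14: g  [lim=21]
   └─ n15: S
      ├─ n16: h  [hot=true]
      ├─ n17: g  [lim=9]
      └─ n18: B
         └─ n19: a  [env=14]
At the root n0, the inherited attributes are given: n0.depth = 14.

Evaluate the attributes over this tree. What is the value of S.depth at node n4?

3

1. n0.depth = 14  [given at root]
2. n1.hot = false  [terminal]
3. n2.wid = -5  [S.depth * 2 - 33]
4. n2.off = false  [h.hot == true]
5. n3.acc = true  [B₀.off == false]
6. n3.pre = 24  [24]
7. n3.depth = -5  [B₀.wid * -2 - 15]
8. n4.depth = 3  [A.pre + A.depth - 16]
9. n5.hot = false  [terminal]
10. n6.env = 22  [terminal]
11. n7.lim = -2  [terminal]
12. n4.off = true  [g.lim == -2]
13. n8.fin = true  [terminal]
14. n3.env = "nw"  ["nw"]
15. n9.wid = 23  [23]
16. n9.off = false  [B₀.off == true]
17. n10.wid = 22  [22]
18. n10.off = false  [B₀.wid > 23]
19. n11.fin = false  [terminal]
20. n10.mk = true  [b.fin == false]
21. n10.tag = 29  [B.wid * 3 - 37]
22. n12.depth = 15  [B₁.tag - 14]
23. n13.lim = 5  [terminal]
24. n14.lim = 21  [terminal]
25. n12.off = false  [g₁.lim > 21]
26. n9.mk = false  [B₀.wid > 23]
27. n9.tag = 25  [B₀.wid + 2]
28. n15.depth = -2  [B₀.wid * 3 + 13]
29. n16.hot = true  [terminal]
30. n17.lim = 9  [terminal]
31. n18.wid = -1  [g.lim - 10]
32. n18.off = false  [g.lim == S.depth]
33. n19.env = 14  [terminal]
34. n18.mk = false  [B.off == true]
35. n18.tag = -5  [(if B.off then B.wid else a.env) - 19]
36. n15.off = true  [h.hot == true]
37. n2.mk = true  [B₀.off or S.off]
38. n2.tag = 9  [len(A.env) + 7]
39. n0.off = false  [h.hot == true]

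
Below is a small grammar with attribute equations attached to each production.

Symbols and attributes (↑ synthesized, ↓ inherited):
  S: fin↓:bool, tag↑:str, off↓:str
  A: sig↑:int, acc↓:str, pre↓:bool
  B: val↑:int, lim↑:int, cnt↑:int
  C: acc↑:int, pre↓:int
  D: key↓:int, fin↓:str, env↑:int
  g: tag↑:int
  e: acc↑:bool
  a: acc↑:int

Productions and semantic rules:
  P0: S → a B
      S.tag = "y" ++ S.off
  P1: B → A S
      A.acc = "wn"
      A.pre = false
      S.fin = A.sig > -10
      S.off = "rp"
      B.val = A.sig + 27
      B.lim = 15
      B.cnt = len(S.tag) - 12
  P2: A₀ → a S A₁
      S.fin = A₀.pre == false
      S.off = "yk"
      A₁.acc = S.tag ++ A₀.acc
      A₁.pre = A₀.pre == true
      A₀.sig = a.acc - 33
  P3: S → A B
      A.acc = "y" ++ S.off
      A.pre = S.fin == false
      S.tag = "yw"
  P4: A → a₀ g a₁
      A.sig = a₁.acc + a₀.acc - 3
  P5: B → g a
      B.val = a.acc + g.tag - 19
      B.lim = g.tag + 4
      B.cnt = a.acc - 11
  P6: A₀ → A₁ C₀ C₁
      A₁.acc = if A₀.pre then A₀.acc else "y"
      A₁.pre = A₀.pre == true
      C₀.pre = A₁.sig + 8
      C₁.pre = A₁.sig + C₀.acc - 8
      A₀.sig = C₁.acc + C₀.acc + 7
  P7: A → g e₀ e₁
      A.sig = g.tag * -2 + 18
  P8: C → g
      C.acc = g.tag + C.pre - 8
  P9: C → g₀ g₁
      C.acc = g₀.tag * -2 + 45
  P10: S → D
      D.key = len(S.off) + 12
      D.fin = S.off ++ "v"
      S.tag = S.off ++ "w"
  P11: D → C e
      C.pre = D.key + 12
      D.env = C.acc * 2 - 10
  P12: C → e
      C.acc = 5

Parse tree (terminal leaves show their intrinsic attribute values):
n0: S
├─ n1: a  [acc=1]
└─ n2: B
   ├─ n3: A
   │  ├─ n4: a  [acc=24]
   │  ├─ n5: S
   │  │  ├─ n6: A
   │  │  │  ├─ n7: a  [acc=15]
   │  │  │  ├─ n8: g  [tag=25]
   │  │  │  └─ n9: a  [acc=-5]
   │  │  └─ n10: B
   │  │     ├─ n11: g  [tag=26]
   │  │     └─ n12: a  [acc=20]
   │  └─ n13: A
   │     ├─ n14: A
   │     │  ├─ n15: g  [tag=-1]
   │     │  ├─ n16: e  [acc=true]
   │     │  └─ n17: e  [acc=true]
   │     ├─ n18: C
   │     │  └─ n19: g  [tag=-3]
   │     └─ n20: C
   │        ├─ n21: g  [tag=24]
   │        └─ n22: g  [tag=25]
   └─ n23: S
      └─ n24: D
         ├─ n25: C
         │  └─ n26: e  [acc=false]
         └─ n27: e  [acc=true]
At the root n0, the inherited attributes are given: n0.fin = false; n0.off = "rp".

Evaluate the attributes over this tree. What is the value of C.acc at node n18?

17

1. n0.fin = false  [given at root]
2. n0.off = "rp"  [given at root]
3. n1.acc = 1  [terminal]
4. n3.acc = "wn"  ["wn"]
5. n3.pre = false  [false]
6. n4.acc = 24  [terminal]
7. n5.fin = true  [A₀.pre == false]
8. n5.off = "yk"  ["yk"]
9. n6.acc = "yyk"  ["y" ++ S.off]
10. n6.pre = false  [S.fin == false]
11. n7.acc = 15  [terminal]
12. n8.tag = 25  [terminal]
13. n9.acc = -5  [terminal]
14. n6.sig = 7  [a₁.acc + a₀.acc - 3]
15. n11.tag = 26  [terminal]
16. n12.acc = 20  [terminal]
17. n10.val = 27  [a.acc + g.tag - 19]
18. n10.lim = 30  [g.tag + 4]
19. n10.cnt = 9  [a.acc - 11]
20. n5.tag = "yw"  ["yw"]
21. n13.acc = "ywwn"  [S.tag ++ A₀.acc]
22. n13.pre = false  [A₀.pre == true]
23. n14.acc = "y"  [if A₀.pre then A₀.acc else "y"]
24. n14.pre = false  [A₀.pre == true]
25. n15.tag = -1  [terminal]
26. n16.acc = true  [terminal]
27. n17.acc = true  [terminal]
28. n14.sig = 20  [g.tag * -2 + 18]
29. n18.pre = 28  [A₁.sig + 8]
30. n19.tag = -3  [terminal]
31. n18.acc = 17  [g.tag + C.pre - 8]
32. n20.pre = 29  [A₁.sig + C₀.acc - 8]
33. n21.tag = 24  [terminal]
34. n22.tag = 25  [terminal]
35. n20.acc = -3  [g₀.tag * -2 + 45]
36. n13.sig = 21  [C₁.acc + C₀.acc + 7]
37. n3.sig = -9  [a.acc - 33]
38. n23.fin = true  [A.sig > -10]
39. n23.off = "rp"  ["rp"]
40. n24.key = 14  [len(S.off) + 12]
41. n24.fin = "rpv"  [S.off ++ "v"]
42. n25.pre = 26  [D.key + 12]
43. n26.acc = false  [terminal]
44. n25.acc = 5  [5]
45. n27.acc = true  [terminal]
46. n24.env = 0  [C.acc * 2 - 10]
47. n23.tag = "rpw"  [S.off ++ "w"]
48. n2.val = 18  [A.sig + 27]
49. n2.lim = 15  [15]
50. n2.cnt = -9  [len(S.tag) - 12]
51. n0.tag = "yrp"  ["y" ++ S.off]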